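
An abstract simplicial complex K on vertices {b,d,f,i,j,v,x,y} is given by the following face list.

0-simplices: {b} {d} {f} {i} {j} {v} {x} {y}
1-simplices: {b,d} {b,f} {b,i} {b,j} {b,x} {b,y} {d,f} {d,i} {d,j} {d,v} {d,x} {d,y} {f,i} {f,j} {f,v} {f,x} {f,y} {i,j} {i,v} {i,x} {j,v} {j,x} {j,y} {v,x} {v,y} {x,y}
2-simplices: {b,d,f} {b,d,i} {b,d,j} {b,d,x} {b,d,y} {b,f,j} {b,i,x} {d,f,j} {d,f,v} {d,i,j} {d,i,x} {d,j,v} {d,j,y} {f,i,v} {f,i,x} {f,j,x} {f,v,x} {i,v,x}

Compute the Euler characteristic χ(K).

χ(K)=0

n_0=8 n_1=26 n_2=18
χ=+8−26+18=0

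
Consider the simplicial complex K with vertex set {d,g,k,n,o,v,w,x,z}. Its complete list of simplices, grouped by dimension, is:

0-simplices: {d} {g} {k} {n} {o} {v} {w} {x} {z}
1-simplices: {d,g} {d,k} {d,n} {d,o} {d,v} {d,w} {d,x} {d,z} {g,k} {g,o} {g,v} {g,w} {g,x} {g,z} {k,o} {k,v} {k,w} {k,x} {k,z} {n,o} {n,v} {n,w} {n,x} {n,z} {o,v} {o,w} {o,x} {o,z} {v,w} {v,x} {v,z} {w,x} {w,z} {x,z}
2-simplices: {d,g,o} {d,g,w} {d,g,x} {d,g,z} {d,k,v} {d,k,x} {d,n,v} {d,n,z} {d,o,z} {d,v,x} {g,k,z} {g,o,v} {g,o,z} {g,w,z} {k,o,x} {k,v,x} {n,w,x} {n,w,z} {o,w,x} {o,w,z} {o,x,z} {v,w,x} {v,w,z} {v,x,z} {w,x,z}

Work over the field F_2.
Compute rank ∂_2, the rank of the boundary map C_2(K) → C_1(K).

rank∂_2=21

n_0=9 n_1=34 n_2=25  [Z2]
∂1: piv[dg,dk,dn,do,dv,dw,dx,dz] rk=8  ker:gk,go,gv,gw,gx,gz,ko,kv,kw,kx,kz,no,nv,nw,nx,nz,ov,ow,ox,oz,vw,vx,vz,wx,wz,xz
∂2: piv[dgo,dgw,dgx,dgz,dkv,dkx,dnv,dnz,doz,dvx,gkz,gov,gwz,kox,nwx,nwz,owx,owz,oxz,vwx,vwz] rk=21  ker:goz,kvx,vxz,wxz
rk∂_2=21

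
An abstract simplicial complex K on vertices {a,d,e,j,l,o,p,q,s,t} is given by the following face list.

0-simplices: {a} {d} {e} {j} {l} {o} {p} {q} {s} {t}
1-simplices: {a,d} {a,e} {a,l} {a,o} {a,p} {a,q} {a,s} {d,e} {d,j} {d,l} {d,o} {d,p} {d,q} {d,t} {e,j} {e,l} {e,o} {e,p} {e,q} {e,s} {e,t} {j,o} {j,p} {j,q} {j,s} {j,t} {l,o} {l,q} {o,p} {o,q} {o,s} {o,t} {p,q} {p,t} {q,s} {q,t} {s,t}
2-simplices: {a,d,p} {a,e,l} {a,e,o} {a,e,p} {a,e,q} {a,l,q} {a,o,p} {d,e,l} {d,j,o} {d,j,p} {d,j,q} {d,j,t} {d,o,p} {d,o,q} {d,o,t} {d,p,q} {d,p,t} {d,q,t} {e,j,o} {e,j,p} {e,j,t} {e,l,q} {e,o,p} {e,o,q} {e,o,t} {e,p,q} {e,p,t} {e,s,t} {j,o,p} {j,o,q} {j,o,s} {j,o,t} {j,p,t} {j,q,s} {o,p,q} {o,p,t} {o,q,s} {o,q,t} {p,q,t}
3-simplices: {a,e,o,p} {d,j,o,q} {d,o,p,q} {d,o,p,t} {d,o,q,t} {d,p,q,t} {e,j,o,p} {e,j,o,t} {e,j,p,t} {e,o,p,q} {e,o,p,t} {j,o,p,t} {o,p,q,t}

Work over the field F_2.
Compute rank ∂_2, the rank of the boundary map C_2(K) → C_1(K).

rank∂_2=24

n_0=10 n_1=37 n_2=39 n_3=13  [Z2]
∂1: piv[ad,ae,al,ao,ap,aq,as,dj,dt] rk=9  ker:de,dl,do,dp,dq,ej,el,eo,ep,eq,es,et,jo,jp,jq,js,jt,lo,lq,op,oq,os,ot,pq,pt,qs,qt,st
∂2: piv[adp,ael,aeo,aep,aeq,alq,aop,del,djo,djp,djq,djt,dop,doq,dot,dpq,dpt,dqt,ejo,ejt,eoq,est,jos,jqs] rk=24  ker:ejp,elq,eop,eot,epq,ept,jop,joq,jot,jpt,opq,opt,oqs,oqt,pqt
∂3: piv[aeop,djoq,dopq,dopt,doqt,dpqt,ejop,ejot,ejpt,eopq,eopt] rk=11  ker:jopt,opqt
rk∂_2=24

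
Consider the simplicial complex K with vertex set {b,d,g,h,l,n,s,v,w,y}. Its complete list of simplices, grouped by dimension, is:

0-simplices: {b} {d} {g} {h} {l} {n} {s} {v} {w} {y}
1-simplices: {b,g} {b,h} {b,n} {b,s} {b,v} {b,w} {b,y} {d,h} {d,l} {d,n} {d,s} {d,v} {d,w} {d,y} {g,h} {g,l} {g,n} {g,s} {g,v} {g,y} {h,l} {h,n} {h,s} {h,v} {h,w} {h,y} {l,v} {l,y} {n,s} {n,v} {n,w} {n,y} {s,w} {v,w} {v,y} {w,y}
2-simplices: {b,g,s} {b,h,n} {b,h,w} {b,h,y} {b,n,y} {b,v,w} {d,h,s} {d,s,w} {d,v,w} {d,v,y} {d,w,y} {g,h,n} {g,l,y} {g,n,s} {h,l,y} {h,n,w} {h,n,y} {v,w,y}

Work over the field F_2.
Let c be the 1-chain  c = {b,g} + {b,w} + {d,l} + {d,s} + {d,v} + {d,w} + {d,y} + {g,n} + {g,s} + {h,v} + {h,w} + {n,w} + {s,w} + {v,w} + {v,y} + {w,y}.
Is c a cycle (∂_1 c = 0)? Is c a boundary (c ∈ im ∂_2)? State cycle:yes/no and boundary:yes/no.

n_0=10 n_1=36 n_2=18  [Z2]
∂1: piv[bg,bh,bn,bs,bv,bw,by,dh,dl] rk=9  ker:dn,ds,dv,dw,dy,gh,gl,gn,gs,gv,gy,hl,hn,hs,hv,hw,hy,lv,ly,ns,nv,nw,ny,sw,vw,vy,wy
∂2: piv[bgs,bhn,bhw,bhy,bny,bvw,dhs,dsw,dvw,dvy,dwy,ghn,gly,gns,hly,hnw] rk=16  ker:hny,vwy
∂1c = {d} + {g} + {l} + {s} + {w} + {y}

cycle:no boundary:no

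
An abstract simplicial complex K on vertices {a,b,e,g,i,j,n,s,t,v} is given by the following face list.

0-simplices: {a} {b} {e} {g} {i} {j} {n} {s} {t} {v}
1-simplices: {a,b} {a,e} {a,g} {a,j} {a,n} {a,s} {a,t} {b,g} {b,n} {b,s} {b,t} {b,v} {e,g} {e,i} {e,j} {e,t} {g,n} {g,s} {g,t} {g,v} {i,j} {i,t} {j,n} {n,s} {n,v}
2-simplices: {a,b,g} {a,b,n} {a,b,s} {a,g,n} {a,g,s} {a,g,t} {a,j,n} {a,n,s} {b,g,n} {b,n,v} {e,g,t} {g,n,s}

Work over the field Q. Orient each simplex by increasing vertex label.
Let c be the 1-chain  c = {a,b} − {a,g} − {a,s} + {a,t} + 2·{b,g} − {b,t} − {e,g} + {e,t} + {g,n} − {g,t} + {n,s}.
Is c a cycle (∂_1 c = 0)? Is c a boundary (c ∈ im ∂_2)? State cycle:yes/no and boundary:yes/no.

n_0=10 n_1=25 n_2=12  [Q]
∂1: piv[ab,ae,ag,aj,an,as,at,bv,ei] rk=9  ker:bg,bn,bs,bt,eg,ej,et,gn,gs,gt,gv,ij,it,jn,ns,nv
∂2: piv[abg,abn,abs,agn,ags,agt,ajn,ans,bnv,egt] rk=10  ker:bgn,gns
∂1c = 0
c vs im∂2: residual ≠ 0 ⇒ not boundary

cycle:yes boundary:no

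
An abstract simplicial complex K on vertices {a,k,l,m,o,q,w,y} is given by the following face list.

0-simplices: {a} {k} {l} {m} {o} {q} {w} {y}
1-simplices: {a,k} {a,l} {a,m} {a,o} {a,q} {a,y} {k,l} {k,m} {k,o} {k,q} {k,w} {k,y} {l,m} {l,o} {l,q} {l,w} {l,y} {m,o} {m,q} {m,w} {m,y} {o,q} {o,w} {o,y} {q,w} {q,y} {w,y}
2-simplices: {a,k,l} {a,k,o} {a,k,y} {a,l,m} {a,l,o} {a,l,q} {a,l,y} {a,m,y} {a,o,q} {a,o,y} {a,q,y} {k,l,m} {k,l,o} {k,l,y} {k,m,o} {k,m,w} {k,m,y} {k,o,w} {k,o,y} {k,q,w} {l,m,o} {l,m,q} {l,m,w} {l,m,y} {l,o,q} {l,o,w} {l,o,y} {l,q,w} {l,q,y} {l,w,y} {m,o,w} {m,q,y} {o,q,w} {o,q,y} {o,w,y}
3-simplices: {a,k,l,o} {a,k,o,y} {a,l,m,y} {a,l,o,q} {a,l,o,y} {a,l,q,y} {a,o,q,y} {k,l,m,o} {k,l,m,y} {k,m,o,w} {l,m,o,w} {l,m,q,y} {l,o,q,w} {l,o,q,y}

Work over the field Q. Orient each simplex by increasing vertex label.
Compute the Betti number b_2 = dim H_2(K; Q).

n_0=8 n_1=27 n_2=35 n_3=14  [Q]
∂1: piv[ak,al,am,ao,aq,ay,kw] rk=7  ker:kl,km,ko,kq,ky,lm,lo,lq,lw,ly,mo,mq,mw,my,oq,ow,oy,qw,qy,wy
∂2: piv[akl,ako,aky,alm,alo,alq,aly,amy,aoq,aoy,aqy,klm,kmo,kmw,kow,kqw,lmq,lmw,lqw,lwy] rk=20  ker:klo,kly,kmy,koy,lmo,lmy,loq,low,loy,lqy,mow,mqy,oqw,oqy,owy
∂3: piv[aklo,akoy,almy,aloq,aloy,alqy,aoqy,klmo,klmy,kmow,lmow,lmqy,loqw] rk=13  ker:loqy
b_2=(35−20)−13=2

b_2=2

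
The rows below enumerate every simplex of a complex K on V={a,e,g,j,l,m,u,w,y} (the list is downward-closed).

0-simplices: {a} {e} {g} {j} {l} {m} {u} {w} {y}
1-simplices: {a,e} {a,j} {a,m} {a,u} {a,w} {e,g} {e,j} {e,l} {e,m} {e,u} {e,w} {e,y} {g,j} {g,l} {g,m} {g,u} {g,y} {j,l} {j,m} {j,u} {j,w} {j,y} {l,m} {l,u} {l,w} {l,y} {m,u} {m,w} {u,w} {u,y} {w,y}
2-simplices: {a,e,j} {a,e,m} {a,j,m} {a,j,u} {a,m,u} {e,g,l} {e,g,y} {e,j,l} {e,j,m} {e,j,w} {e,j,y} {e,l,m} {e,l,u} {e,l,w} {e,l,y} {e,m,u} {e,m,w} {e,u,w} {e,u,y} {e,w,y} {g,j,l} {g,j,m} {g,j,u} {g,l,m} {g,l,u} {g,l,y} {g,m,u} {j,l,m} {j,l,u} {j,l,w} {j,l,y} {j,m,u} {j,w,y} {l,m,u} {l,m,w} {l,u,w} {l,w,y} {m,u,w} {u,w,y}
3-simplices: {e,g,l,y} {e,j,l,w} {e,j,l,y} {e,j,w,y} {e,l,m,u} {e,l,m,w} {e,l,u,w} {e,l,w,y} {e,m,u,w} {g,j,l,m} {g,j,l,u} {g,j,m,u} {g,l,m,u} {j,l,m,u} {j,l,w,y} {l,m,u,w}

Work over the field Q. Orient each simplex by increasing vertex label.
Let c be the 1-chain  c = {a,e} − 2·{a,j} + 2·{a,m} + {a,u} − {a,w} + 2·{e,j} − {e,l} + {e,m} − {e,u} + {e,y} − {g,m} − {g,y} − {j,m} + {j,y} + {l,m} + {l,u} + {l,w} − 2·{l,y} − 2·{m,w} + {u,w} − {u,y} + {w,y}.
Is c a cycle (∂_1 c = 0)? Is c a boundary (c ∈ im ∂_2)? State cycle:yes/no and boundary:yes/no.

n_0=9 n_1=31 n_2=39 n_3=16  [Q]
∂1: piv[ae,aj,am,au,aw,eg,el,ey] rk=8  ker:ej,em,eu,ew,gj,gl,gm,gu,gy,jl,jm,ju,jw,jy,lm,lu,lw,ly,mu,mw,uw,uy,wy
∂2: piv[aej,aem,ajm,aju,amu,egl,egy,ejl,ejw,ejy,elm,elu,elw,ely,emu,emw,euw,euy,ewy,gjl,gjm,gju] rk=22  ker:ejm,glm,glu,gly,gmu,jlm,jlu,jlw,jly,jmu,jwy,lmu,lmw,luw,lwy,muw,uwy
∂3: piv[egly,ejlw,ejly,ejwy,elmu,elmw,eluw,elwy,emuw,gjlm,gjlu,gjmu,glmu] rk=13  ker:jlmu,jlwy,lmuw
∂1c = −{a} − {e} + 2·{g} − 2·{l} + 4·{m} + {u} − 2·{w} − {y}

cycle:no boundary:no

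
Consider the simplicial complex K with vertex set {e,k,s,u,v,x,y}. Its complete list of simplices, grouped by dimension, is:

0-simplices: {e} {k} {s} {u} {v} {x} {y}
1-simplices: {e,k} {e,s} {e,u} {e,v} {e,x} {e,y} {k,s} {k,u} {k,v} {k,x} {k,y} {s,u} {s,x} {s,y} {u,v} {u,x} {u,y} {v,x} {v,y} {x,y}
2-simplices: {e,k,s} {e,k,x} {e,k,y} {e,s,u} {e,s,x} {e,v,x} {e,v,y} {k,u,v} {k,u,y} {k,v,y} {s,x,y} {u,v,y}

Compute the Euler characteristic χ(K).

χ(K)=-1

n_0=7 n_1=20 n_2=12
χ=+7−20+12=-1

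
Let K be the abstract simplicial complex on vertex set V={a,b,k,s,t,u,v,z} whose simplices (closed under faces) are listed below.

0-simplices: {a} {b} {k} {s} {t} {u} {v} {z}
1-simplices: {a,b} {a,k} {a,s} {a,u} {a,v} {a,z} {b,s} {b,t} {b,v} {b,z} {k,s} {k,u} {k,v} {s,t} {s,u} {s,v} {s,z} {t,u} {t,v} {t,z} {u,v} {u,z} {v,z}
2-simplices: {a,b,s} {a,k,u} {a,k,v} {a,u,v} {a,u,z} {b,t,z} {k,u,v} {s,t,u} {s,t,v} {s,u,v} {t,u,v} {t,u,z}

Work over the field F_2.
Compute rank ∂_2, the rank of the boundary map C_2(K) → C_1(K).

rank∂_2=10

n_0=8 n_1=23 n_2=12  [Z2]
∂1: piv[ab,ak,as,au,av,az,bt] rk=7  ker:bs,bv,bz,ks,ku,kv,st,su,sv,sz,tu,tv,tz,uv,uz,vz
∂2: piv[abs,aku,akv,auv,auz,btz,stu,stv,suv,tuz] rk=10  ker:kuv,tuv
rk∂_2=10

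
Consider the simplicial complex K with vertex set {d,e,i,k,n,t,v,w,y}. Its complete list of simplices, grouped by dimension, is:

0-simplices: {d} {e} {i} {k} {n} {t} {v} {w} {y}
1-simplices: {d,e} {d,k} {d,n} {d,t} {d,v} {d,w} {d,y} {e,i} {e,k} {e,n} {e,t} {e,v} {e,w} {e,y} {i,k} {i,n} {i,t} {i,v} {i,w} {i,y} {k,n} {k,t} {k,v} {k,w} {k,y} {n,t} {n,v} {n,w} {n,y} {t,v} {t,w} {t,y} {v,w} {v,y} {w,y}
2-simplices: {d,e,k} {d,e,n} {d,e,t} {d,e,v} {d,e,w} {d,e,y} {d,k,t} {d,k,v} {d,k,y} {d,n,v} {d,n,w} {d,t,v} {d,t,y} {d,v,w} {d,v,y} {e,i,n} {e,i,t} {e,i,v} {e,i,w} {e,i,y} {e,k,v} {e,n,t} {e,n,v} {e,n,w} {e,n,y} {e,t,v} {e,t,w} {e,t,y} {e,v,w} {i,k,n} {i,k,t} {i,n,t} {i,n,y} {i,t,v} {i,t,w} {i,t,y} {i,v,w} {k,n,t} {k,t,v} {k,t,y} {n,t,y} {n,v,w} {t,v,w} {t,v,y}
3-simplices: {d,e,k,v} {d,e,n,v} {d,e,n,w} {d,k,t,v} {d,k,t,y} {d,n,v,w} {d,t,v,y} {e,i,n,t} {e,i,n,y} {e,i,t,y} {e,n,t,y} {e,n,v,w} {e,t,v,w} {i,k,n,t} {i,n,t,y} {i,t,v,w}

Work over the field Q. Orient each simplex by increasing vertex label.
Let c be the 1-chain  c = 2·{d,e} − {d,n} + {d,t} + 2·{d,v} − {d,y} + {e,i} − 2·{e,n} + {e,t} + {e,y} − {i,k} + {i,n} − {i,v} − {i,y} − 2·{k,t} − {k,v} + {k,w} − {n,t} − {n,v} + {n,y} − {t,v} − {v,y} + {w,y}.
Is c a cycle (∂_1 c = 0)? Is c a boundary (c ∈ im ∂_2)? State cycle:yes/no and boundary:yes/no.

n_0=9 n_1=35 n_2=44 n_3=16  [Q]
∂1: piv[de,dk,dn,dt,dv,dw,dy,ei] rk=8  ker:ek,en,et,ev,ew,ey,ik,in,it,iv,iw,iy,kn,kt,kv,kw,ky,nt,nv,nw,ny,tv,tw,ty,vw,vy,wy
∂2: piv[dek,den,det,dev,dew,dey,dkt,dkv,dky,dnv,dnw,dtv,dty,dvw,dvy,ein,eit,eiv,eiw,eiy,ent,eny,etw,ikn,ikt] rk=25  ker:ekv,env,enw,etv,ety,evw,int,iny,itv,itw,ity,ivw,knt,ktv,kty,nty,nvw,tvw,tvy
∂3: piv[dekv,denv,denw,dktv,dkty,dnvw,dtvy,eint,einy,eity,enty,envw,etvw,iknt,itvw] rk=15  ker:inty
∂1c = −3·{d} + {e} + 3·{i} + {k} − {n} − {v}

cycle:no boundary:no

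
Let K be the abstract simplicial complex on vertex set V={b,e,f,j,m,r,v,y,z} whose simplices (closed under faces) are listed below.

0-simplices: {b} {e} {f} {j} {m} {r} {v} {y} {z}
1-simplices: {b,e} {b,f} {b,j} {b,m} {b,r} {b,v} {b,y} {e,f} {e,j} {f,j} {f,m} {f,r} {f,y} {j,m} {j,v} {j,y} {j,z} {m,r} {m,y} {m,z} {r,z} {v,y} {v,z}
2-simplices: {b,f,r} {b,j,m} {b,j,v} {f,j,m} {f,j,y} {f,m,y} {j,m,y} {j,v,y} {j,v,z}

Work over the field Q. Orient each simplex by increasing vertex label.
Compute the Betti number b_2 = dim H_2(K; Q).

b_2=1

n_0=9 n_1=23 n_2=9  [Q]
∂1: piv[be,bf,bj,bm,br,bv,by,jz] rk=8  ker:ef,ej,fj,fm,fr,fy,jm,jv,jy,mr,my,mz,rz,vy,vz
∂2: piv[bfr,bjm,bjv,fjm,fjy,fmy,jvy,jvz] rk=8  ker:jmy
b_2=(9−8)−0=1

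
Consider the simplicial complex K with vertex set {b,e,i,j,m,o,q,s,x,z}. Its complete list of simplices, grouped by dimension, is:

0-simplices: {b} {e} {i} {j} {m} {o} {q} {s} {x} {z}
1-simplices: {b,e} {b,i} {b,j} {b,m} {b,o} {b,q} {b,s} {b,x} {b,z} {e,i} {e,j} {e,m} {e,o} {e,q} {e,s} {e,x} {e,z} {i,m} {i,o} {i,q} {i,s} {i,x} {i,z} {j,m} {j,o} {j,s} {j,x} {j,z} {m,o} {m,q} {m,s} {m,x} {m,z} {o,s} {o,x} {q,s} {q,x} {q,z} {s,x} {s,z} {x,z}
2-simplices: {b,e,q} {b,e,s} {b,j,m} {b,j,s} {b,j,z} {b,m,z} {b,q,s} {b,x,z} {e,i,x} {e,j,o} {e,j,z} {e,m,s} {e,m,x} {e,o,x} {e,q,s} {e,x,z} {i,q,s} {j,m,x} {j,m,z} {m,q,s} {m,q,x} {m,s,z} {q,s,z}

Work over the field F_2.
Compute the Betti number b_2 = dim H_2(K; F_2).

b_2=2

n_0=10 n_1=41 n_2=23  [Z2]
∂1: piv[be,bi,bj,bm,bo,bq,bs,bx,bz] rk=9  ker:ei,ej,em,eo,eq,es,ex,ez,im,io,iq,is,ix,iz,jm,jo,js,jx,jz,mo,mq,ms,mx,mz,os,ox,qs,qx,qz,sx,sz,xz
∂2: piv[beq,bes,bjm,bjs,bjz,bmz,bqs,bxz,eix,ejo,ejz,ems,emx,eox,exz,iqs,jmx,mqs,mqx,msz,qsz] rk=21  ker:eqs,jmz
b_2=(23−21)−0=2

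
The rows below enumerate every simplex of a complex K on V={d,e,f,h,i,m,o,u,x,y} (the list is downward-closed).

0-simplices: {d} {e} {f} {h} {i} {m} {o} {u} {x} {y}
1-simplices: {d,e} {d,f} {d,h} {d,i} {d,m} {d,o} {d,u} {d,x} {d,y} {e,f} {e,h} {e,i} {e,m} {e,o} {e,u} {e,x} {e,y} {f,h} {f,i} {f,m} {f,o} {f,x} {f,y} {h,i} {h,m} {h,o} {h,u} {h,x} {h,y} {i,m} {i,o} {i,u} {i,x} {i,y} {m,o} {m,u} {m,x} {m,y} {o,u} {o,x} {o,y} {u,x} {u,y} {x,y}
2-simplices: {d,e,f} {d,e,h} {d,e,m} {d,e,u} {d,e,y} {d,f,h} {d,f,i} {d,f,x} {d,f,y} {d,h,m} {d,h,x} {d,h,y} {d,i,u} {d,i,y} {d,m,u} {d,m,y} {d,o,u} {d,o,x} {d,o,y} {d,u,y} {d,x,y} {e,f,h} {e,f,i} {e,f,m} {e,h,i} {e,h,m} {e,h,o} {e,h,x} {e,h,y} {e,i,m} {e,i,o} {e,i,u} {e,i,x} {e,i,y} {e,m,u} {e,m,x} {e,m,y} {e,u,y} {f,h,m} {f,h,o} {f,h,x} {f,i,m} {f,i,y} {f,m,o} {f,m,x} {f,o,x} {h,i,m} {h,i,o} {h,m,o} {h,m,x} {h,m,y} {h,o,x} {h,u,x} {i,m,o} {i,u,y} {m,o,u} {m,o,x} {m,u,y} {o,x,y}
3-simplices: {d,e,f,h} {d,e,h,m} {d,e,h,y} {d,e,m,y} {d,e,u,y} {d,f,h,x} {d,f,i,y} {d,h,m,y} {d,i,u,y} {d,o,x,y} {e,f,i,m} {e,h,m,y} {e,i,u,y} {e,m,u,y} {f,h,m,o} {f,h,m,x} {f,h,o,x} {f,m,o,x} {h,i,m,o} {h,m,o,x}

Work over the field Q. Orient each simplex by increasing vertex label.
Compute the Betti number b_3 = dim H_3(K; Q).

b_3=2

n_0=10 n_1=44 n_2=59 n_3=20  [Q]
∂1: piv[de,df,dh,di,dm,do,du,dx,dy] rk=9  ker:ef,eh,ei,em,eo,eu,ex,ey,fh,fi,fm,fo,fx,fy,hi,hm,ho,hu,hx,hy,im,io,iu,ix,iy,mo,mu,mx,my,ou,ox,oy,ux,uy,xy
∂2: piv[def,deh,dem,deu,dey,dfh,dfi,dfx,dfy,dhm,dhx,dhy,diu,diy,dmu,dmy,dou,dox,doy,duy,dxy,efi,efm,ehi,eho,ehx,eim,eio,eix,emx,fho,fmo,fox,hux] rk=34  ker:efh,ehm,ehy,eiu,eiy,emu,emy,euy,fhm,fhx,fim,fiy,fmx,him,hio,hmo,hmx,hmy,hox,imo,iuy,mou,mox,muy,oxy
∂3: piv[defh,dehm,dehy,demy,deuy,dfhx,dfiy,dhmy,diuy,doxy,efim,eiuy,emuy,fhmo,fhmx,fhox,fmox,himo] rk=18  ker:ehmy,hmox
b_3=(20−18)−0=2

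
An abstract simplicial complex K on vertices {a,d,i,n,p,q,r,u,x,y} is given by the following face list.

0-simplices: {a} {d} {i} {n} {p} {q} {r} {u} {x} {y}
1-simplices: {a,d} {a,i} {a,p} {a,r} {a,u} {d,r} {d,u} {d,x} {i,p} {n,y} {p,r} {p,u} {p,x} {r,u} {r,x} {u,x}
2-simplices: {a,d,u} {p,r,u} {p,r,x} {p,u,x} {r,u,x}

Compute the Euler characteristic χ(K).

n_0=10 n_1=16 n_2=5
χ=+10−16+5=-1

χ(K)=-1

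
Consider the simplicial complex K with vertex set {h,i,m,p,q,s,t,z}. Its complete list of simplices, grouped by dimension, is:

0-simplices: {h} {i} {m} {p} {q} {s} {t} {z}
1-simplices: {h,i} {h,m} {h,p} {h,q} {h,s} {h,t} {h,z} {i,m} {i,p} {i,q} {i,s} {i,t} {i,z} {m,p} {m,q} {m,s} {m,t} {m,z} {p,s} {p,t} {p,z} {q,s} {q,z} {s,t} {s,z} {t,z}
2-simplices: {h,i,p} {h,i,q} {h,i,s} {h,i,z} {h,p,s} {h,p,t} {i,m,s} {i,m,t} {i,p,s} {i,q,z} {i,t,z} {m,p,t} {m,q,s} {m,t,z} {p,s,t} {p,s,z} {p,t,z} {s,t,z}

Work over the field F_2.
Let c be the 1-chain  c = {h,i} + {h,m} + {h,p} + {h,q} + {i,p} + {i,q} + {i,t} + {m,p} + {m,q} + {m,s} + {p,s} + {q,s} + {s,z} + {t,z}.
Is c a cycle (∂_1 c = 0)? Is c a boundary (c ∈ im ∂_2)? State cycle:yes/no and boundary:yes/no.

n_0=8 n_1=26 n_2=18  [Z2]
∂1: piv[hi,hm,hp,hq,hs,ht,hz] rk=7  ker:im,ip,iq,is,it,iz,mp,mq,ms,mt,mz,ps,pt,pz,qs,qz,st,sz,tz
∂2: piv[hip,hiq,his,hiz,hps,hpt,ims,imt,iqz,itz,mpt,mqs,mtz,pst,psz,ptz] rk=16  ker:ips,stz
∂1c = 0
c vs im∂2: residual ≠ 0 ⇒ not boundary

cycle:yes boundary:no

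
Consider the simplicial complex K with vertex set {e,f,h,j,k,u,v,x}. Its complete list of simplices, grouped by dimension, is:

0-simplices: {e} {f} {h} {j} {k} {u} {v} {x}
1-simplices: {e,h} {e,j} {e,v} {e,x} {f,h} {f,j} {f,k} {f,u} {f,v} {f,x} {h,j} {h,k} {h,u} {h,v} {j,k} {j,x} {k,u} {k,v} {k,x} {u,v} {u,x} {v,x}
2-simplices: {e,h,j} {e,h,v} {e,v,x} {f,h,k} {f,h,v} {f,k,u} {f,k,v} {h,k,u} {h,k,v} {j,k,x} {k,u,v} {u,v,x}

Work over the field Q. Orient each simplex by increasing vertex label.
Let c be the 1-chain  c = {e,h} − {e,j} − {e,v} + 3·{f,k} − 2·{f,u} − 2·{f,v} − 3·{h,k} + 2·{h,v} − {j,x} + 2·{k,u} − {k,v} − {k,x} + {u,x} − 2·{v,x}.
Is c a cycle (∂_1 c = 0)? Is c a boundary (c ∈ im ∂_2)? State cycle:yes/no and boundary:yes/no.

n_0=8 n_1=22 n_2=12  [Q]
∂1: piv[eh,ej,ev,ex,fh,fk,fu] rk=7  ker:fj,fv,fx,hj,hk,hu,hv,jk,jx,ku,kv,kx,uv,ux,vx
∂2: piv[ehj,ehv,evx,fhk,fhv,fku,fkv,hku,jkx,kuv,uvx] rk=11  ker:hkv
∂1c = {e} + {f} + 2·{h} − {u} − 3·{x}

cycle:no boundary:no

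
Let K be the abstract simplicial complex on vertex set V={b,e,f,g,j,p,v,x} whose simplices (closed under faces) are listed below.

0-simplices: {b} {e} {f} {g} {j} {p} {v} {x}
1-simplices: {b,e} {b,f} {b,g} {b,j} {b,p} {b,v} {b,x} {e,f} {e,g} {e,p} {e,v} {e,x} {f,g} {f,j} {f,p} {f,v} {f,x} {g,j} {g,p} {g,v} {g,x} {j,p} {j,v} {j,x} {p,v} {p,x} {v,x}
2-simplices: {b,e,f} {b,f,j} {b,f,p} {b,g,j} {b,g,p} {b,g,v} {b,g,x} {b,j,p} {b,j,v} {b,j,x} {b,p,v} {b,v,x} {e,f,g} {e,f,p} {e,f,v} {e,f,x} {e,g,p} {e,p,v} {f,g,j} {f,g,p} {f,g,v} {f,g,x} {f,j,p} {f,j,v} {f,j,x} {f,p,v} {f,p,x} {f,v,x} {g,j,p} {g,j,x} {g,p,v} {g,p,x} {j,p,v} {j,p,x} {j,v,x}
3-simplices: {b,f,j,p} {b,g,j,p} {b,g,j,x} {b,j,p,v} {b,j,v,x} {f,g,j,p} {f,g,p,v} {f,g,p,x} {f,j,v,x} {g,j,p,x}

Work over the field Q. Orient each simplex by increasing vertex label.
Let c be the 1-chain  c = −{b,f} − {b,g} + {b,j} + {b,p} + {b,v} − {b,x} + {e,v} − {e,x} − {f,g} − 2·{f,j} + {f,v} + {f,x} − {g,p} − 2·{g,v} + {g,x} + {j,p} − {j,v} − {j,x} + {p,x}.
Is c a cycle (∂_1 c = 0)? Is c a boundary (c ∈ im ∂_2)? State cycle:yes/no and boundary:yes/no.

cycle:yes boundary:yes

n_0=8 n_1=27 n_2=35 n_3=10  [Q]
∂1: piv[be,bf,bg,bj,bp,bv,bx] rk=7  ker:ef,eg,ep,ev,ex,fg,fj,fp,fv,fx,gj,gp,gv,gx,jp,jv,jx,pv,px,vx
∂2: piv[bef,bfj,bfp,bgj,bgp,bgv,bgx,bjp,bjv,bjx,bpv,bvx,efg,efp,efv,efx,egp,epv,fgx,fpx] rk=20  ker:fgj,fgp,fgv,fjp,fjv,fjx,fpv,fvx,gjp,gjx,gpv,gpx,jpv,jpx,jvx
∂3: piv[bfjp,bgjp,bgjx,bjpv,bjvx,fgjp,fgpv,fgpx,fjvx,gjpx] rk=10
∂1c = 0
c vs im∂2: reduces to 0 ⇒ boundary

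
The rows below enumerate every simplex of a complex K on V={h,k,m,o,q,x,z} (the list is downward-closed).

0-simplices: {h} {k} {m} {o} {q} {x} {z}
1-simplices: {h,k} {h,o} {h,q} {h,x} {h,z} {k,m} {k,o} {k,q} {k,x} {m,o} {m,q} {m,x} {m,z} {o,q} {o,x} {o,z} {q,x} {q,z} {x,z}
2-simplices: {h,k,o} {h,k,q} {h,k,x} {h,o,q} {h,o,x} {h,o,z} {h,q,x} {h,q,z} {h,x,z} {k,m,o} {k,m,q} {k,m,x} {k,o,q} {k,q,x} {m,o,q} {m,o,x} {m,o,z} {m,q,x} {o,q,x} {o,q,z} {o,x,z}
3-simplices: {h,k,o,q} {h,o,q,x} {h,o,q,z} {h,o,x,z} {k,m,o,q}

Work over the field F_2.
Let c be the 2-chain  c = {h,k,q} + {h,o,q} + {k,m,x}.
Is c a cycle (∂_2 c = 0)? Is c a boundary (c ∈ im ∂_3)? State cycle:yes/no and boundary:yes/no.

cycle:no boundary:no

n_0=7 n_1=19 n_2=21 n_3=5  [Z2]
∂1: piv[hk,ho,hq,hx,hz,km] rk=6  ker:ko,kq,kx,mo,mq,mx,mz,oq,ox,oz,qx,qz,xz
∂2: piv[hko,hkq,hkx,hoq,hox,hoz,hqx,hqz,hxz,kmo,kmq,kmx,moz] rk=13  ker:koq,kqx,moq,mox,mqx,oqx,oqz,oxz
∂3: piv[hkoq,hoqx,hoqz,hoxz,kmoq] rk=5
∂2c = {h,k} + {h,o} + {k,m} + {k,q} + {k,x} + {m,x} + {o,q}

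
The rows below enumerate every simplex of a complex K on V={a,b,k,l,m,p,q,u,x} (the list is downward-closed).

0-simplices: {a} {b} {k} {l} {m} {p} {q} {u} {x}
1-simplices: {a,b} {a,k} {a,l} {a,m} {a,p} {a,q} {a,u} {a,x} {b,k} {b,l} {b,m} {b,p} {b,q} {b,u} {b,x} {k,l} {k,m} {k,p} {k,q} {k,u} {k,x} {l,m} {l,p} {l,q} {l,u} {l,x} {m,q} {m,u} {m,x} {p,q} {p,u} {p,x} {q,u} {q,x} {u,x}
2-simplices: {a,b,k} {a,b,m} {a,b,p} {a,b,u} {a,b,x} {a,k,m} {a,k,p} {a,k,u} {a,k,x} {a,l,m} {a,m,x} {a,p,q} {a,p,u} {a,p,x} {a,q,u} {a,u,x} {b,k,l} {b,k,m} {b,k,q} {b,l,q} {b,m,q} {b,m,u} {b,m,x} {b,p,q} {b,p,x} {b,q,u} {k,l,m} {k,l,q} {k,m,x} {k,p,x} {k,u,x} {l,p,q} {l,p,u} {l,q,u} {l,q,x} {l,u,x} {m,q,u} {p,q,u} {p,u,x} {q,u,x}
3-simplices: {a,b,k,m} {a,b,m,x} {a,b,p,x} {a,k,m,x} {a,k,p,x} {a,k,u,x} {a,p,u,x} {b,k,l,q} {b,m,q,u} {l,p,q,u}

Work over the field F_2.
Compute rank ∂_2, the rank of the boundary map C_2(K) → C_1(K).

rank∂_2=27

n_0=9 n_1=35 n_2=40 n_3=10  [Z2]
∂1: piv[ab,ak,al,am,ap,aq,au,ax] rk=8  ker:bk,bl,bm,bp,bq,bu,bx,kl,km,kp,kq,ku,kx,lm,lp,lq,lu,lx,mq,mu,mx,pq,pu,px,qu,qx,ux
∂2: piv[abk,abm,abp,abu,abx,akm,akp,aku,akx,alm,amx,apq,apu,apx,aqu,aux,bkl,bkq,blq,bmq,bmu,bpq,klm,lpq,lpu,lqx,lux] rk=27  ker:bkm,bmx,bpx,bqu,klq,kmx,kpx,kux,lqu,mqu,pqu,pux,qux
∂3: piv[abkm,abmx,abpx,akmx,akpx,akux,apux,bklq,bmqu,lpqu] rk=10
rk∂_2=27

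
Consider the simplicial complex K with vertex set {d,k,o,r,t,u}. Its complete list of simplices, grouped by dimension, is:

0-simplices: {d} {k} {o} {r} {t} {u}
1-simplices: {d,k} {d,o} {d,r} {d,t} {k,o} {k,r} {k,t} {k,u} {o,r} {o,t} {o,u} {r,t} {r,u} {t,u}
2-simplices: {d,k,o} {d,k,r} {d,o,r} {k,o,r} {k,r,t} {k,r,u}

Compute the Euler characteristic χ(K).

n_0=6 n_1=14 n_2=6
χ=+6−14+6=-2

χ(K)=-2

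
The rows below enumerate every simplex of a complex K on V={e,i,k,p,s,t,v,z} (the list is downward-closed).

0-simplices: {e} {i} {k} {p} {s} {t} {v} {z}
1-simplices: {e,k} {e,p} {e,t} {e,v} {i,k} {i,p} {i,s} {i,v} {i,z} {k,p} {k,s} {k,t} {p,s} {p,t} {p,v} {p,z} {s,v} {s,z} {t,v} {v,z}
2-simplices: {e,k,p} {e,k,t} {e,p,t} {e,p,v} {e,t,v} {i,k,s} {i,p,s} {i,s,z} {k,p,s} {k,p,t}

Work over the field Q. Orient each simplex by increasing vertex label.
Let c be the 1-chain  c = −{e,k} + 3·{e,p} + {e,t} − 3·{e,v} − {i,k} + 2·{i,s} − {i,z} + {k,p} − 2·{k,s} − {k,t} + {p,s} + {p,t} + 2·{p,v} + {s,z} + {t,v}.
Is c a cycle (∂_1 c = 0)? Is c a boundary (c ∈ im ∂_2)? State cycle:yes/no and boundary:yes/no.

cycle:yes boundary:yes

n_0=8 n_1=20 n_2=10  [Q]
∂1: piv[ek,ep,et,ev,ik,is,iz] rk=7  ker:ip,iv,kp,ks,kt,ps,pt,pv,pz,sv,sz,tv,vz
∂2: piv[ekp,ekt,ept,epv,etv,iks,ips,isz,kps] rk=9  ker:kpt
∂1c = 0
c vs im∂2: reduces to 0 ⇒ boundary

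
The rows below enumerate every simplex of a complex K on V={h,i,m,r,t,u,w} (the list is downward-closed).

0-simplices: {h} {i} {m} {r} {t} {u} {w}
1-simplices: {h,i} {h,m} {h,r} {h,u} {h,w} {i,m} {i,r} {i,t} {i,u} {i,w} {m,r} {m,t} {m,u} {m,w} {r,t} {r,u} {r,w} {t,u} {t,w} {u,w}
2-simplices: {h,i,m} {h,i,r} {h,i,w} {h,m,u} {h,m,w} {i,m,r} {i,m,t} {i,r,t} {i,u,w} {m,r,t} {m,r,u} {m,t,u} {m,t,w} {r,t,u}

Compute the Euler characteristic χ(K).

n_0=7 n_1=20 n_2=14
χ=+7−20+14=1

χ(K)=1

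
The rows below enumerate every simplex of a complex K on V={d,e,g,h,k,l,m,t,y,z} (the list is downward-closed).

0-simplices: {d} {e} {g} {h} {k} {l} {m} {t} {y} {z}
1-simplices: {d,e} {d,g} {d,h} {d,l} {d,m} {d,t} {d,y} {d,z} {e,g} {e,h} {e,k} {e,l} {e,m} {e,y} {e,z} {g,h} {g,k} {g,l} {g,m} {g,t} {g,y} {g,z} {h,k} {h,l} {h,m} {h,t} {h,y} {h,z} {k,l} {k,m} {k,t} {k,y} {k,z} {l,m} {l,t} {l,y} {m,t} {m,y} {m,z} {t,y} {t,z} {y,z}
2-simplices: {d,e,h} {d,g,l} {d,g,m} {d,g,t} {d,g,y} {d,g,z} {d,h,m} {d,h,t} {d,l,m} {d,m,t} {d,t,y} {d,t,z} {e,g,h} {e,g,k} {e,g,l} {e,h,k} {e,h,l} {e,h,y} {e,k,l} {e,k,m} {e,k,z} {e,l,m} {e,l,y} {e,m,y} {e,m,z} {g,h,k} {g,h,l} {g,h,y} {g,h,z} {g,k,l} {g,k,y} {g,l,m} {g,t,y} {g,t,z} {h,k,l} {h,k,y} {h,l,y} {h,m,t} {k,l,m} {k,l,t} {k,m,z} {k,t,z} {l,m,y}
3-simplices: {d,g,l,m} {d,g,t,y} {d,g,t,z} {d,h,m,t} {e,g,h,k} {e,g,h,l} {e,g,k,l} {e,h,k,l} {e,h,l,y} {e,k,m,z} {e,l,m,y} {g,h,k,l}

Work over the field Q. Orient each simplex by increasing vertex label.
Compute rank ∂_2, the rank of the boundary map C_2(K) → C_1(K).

n_0=10 n_1=42 n_2=43 n_3=12  [Q]
∂1: piv[de,dg,dh,dl,dm,dt,dy,dz,ek] rk=9  ker:eg,eh,el,em,ey,ez,gh,gk,gl,gm,gt,gy,gz,hk,hl,hm,ht,hy,hz,kl,km,kt,ky,kz,lm,lt,ly,mt,my,mz,ty,tz,yz
∂2: piv[deh,dgl,dgm,dgt,dgy,dgz,dhm,dht,dlm,dmt,dty,dtz,egh,egk,egl,ehk,ehl,ehy,ekl,ekm,ekz,elm,ely,emy,emz,ghy,ghz,gky,klt,ktz] rk=30  ker:ghk,ghl,gkl,glm,gty,gtz,hkl,hky,hly,hmt,klm,kmz,lmy
∂3: piv[dglm,dgty,dgtz,dhmt,eghk,eghl,egkl,ehkl,ehly,ekmz,elmy] rk=11  ker:ghkl
rk∂_2=30

rank∂_2=30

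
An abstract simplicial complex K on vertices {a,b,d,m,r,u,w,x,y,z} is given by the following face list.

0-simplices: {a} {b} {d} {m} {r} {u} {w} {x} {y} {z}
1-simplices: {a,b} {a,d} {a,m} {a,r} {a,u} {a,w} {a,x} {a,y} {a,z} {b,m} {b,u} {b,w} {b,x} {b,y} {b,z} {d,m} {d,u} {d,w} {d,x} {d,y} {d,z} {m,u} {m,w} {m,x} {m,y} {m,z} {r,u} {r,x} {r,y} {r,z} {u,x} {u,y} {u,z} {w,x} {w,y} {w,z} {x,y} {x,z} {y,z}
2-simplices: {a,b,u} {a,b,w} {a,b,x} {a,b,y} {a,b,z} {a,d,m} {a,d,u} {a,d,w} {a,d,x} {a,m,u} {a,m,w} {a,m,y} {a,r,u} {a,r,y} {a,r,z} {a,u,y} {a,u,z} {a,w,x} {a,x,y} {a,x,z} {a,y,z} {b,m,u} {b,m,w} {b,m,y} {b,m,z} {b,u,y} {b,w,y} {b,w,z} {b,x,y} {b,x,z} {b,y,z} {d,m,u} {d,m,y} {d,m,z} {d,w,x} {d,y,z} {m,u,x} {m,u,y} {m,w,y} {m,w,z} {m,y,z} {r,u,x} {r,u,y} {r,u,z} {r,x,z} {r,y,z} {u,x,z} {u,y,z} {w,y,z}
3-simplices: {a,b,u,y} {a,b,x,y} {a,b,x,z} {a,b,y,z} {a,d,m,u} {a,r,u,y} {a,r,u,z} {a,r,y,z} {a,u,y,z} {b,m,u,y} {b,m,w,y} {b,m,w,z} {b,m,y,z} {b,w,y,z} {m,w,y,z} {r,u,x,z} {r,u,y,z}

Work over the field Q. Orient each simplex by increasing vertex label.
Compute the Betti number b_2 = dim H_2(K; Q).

b_2=4

n_0=10 n_1=39 n_2=49 n_3=17  [Q]
∂1: piv[ab,ad,am,ar,au,aw,ax,ay,az] rk=9  ker:bm,bu,bw,bx,by,bz,dm,du,dw,dx,dy,dz,mu,mw,mx,my,mz,ru,rx,ry,rz,ux,uy,uz,wx,wy,wz,xy,xz,yz
∂2: piv[abu,abw,abx,aby,abz,adm,adu,adw,adx,amu,amw,amy,aru,ary,arz,auy,auz,awx,axy,axz,ayz,bmu,bmz,bwy,bwz,dmy,dmz,mux,rux,rxz] rk=30  ker:bmw,bmy,buy,bxy,bxz,byz,dmu,dwx,dyz,muy,mwy,mwz,myz,ruy,ruz,ryz,uxz,uyz,wyz
∂3: piv[abuy,abxy,abxz,abyz,admu,aruy,aruz,aryz,auyz,bmuy,bmwy,bmwz,bmyz,bwyz,ruxz] rk=15  ker:mwyz,ruyz
b_2=(49−30)−15=4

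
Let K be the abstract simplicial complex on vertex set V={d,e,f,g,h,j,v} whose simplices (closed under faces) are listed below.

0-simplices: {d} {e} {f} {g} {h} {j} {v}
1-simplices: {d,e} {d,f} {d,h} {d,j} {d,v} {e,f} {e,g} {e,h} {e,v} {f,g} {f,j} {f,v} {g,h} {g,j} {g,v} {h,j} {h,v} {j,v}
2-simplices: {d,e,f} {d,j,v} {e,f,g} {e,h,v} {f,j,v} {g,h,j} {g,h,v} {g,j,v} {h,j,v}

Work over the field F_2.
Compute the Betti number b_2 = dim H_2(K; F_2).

b_2=1

n_0=7 n_1=18 n_2=9  [Z2]
∂1: piv[de,df,dh,dj,dv,eg] rk=6  ker:ef,eh,ev,fg,fj,fv,gh,gj,gv,hj,hv,jv
∂2: piv[def,djv,efg,ehv,fjv,ghj,ghv,gjv] rk=8  ker:hjv
b_2=(9−8)−0=1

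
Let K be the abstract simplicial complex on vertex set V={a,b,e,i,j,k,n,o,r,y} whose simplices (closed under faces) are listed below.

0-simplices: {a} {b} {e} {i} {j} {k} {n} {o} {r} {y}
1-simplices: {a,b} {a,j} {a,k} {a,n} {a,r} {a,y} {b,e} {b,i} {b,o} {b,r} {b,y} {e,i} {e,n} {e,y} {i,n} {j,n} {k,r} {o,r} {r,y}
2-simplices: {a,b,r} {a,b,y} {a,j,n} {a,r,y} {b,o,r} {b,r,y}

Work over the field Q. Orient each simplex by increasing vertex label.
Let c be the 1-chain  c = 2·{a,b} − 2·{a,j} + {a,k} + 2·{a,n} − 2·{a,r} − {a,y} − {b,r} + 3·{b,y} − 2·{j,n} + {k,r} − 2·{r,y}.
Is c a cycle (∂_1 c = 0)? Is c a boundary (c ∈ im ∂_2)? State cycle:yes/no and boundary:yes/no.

cycle:yes boundary:no

n_0=10 n_1=19 n_2=6  [Q]
∂1: piv[ab,aj,ak,an,ar,ay,be,bi,bo] rk=9  ker:br,by,ei,en,ey,in,jn,kr,or,ry
∂2: piv[abr,aby,ajn,ary,bor] rk=5  ker:bry
∂1c = 0
c vs im∂2: residual ≠ 0 ⇒ not boundary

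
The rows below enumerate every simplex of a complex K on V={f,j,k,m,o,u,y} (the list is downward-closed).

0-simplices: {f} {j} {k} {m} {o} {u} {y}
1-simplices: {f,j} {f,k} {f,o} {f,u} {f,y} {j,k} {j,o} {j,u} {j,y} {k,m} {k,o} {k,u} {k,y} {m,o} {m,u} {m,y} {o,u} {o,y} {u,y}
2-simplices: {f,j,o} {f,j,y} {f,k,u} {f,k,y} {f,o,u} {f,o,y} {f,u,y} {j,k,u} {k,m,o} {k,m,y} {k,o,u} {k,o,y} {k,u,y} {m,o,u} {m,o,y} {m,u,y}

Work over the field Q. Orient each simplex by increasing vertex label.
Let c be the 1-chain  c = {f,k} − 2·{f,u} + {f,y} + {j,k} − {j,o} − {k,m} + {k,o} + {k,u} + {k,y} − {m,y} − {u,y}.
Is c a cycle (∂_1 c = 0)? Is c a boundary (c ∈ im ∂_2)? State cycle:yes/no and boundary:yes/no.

n_0=7 n_1=19 n_2=16  [Q]
∂1: piv[fj,fk,fo,fu,fy,km] rk=6  ker:jk,jo,ju,jy,ko,ku,ky,mo,mu,my,ou,oy,uy
∂2: piv[fjo,fjy,fku,fky,fou,foy,fuy,jku,kmo,kmy,kou,mou] rk=12  ker:koy,kuy,moy,muy
∂1c = 0
c vs im∂2: residual ≠ 0 ⇒ not boundary

cycle:yes boundary:no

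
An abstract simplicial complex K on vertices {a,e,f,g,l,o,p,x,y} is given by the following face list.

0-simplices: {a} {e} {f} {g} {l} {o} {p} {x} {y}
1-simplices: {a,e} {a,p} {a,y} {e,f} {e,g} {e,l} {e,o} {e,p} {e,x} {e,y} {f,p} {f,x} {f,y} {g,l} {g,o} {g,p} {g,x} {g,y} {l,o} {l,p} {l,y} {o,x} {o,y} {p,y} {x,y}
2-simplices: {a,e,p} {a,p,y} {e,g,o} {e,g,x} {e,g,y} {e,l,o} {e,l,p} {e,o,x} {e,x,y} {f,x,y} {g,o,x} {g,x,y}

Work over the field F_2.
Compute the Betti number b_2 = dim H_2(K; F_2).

b_2=2

n_0=9 n_1=25 n_2=12  [Z2]
∂1: piv[ae,ap,ay,ef,eg,el,eo,ex] rk=8  ker:ep,ey,fp,fx,fy,gl,go,gp,gx,gy,lo,lp,ly,ox,oy,py,xy
∂2: piv[aep,apy,ego,egx,egy,elo,elp,eox,exy,fxy] rk=10  ker:gox,gxy
b_2=(12−10)−0=2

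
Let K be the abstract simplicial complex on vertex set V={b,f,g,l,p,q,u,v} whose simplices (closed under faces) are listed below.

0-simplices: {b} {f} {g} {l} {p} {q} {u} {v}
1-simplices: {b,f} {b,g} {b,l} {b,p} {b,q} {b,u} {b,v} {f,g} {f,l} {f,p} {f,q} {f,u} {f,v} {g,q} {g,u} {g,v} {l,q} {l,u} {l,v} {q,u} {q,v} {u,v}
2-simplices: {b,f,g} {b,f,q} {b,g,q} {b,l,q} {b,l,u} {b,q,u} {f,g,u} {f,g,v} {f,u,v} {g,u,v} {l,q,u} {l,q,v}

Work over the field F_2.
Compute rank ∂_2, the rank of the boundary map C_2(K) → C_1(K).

n_0=8 n_1=22 n_2=12  [Z2]
∂1: piv[bf,bg,bl,bp,bq,bu,bv] rk=7  ker:fg,fl,fp,fq,fu,fv,gq,gu,gv,lq,lu,lv,qu,qv,uv
∂2: piv[bfg,bfq,bgq,blq,blu,bqu,fgu,fgv,fuv,lqv] rk=10  ker:guv,lqu
rk∂_2=10

rank∂_2=10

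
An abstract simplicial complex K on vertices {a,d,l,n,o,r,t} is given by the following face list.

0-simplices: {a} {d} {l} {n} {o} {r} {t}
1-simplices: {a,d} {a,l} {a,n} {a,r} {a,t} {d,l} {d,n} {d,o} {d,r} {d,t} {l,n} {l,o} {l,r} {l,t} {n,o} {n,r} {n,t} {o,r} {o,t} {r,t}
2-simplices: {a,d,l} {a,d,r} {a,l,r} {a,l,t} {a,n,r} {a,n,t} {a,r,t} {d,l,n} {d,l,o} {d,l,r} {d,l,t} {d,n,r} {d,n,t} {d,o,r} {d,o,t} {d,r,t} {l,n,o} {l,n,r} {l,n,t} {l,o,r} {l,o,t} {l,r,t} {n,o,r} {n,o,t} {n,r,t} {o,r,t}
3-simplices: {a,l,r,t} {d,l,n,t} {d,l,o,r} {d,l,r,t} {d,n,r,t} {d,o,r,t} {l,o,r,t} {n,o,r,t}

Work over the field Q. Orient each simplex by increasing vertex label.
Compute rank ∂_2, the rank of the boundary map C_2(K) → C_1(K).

rank∂_2=14

n_0=7 n_1=20 n_2=26 n_3=8  [Q]
∂1: piv[ad,al,an,ar,at,do] rk=6  ker:dl,dn,dr,dt,ln,lo,lr,lt,no,nr,nt,or,ot,rt
∂2: piv[adl,adr,alr,alt,anr,ant,art,dln,dlo,dlt,dnr,dor,dot,lno] rk=14  ker:dlr,dnt,drt,lnr,lnt,lor,lot,lrt,nor,not,nrt,ort
∂3: piv[alrt,dlnt,dlor,dlrt,dnrt,dort,lort,nort] rk=8
rk∂_2=14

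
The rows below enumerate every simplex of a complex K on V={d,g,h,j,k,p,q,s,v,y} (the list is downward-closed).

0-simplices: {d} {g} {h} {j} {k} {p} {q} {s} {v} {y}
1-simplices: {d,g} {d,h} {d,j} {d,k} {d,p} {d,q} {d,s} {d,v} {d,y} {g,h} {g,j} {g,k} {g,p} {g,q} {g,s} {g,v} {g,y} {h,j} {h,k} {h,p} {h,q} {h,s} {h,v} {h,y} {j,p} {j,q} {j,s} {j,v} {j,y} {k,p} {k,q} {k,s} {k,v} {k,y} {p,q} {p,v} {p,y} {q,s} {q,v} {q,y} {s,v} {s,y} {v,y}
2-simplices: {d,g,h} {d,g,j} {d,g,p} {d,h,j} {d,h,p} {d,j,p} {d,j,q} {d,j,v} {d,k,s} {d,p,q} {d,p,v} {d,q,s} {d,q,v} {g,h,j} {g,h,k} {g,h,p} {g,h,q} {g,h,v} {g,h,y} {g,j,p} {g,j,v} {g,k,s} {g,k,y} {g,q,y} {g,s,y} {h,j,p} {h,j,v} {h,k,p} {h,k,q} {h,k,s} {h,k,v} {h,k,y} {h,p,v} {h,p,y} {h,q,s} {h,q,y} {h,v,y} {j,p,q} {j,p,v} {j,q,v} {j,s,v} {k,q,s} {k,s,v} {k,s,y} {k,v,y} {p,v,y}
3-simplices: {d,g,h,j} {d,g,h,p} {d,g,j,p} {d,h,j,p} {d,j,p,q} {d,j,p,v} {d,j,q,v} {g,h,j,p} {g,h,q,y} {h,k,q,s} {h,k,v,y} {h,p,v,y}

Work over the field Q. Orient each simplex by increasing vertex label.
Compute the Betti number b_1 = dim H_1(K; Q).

n_0=10 n_1=43 n_2=46 n_3=12  [Q]
∂1: piv[dg,dh,dj,dk,dp,dq,ds,dv,dy] rk=9  ker:gh,gj,gk,gp,gq,gs,gv,gy,hj,hk,hp,hq,hs,hv,hy,jp,jq,js,jv,jy,kp,kq,ks,kv,ky,pq,pv,py,qs,qv,qy,sv,sy,vy
∂2: piv[dgh,dgj,dgp,dhj,dhp,djp,djq,djv,dks,dpq,dpv,dqs,dqv,ghk,ghq,ghv,ghy,gjv,gks,gky,gqy,gsy,hkp,hkq,hks,hkv,hpy,hqs,hvy,jsv,ksv] rk=31  ker:ghj,ghp,gjp,hjp,hjv,hky,hpv,hqy,jpq,jpv,jqv,kqs,ksy,kvy,pvy
∂3: piv[dghj,dghp,dgjp,dhjp,djpq,djpv,djqv,ghqy,hkqs,hkvy,hpvy] rk=11  ker:ghjp
b_1=(43−9)−31=3

b_1=3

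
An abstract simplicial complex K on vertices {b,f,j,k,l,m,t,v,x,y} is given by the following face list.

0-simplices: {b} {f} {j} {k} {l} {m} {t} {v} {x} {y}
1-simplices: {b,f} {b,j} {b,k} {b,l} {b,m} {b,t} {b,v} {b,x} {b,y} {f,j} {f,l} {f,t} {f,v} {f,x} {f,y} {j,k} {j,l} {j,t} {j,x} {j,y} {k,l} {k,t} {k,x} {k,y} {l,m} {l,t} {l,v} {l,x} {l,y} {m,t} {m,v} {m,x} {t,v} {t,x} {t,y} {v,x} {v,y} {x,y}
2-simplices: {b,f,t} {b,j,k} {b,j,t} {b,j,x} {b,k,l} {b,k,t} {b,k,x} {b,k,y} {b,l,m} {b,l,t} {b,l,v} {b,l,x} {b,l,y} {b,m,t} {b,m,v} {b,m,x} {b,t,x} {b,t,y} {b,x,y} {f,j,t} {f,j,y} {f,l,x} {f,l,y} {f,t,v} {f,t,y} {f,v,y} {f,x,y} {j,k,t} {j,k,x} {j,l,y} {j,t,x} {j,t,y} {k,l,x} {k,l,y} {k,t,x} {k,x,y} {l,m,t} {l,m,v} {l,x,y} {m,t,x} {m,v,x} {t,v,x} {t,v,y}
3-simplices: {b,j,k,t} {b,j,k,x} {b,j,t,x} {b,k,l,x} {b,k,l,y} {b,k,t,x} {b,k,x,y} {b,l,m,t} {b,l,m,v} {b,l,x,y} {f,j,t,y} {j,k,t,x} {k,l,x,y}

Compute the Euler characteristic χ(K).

χ(K)=2

n_0=10 n_1=38 n_2=43 n_3=13
χ=+10−38+43−13=2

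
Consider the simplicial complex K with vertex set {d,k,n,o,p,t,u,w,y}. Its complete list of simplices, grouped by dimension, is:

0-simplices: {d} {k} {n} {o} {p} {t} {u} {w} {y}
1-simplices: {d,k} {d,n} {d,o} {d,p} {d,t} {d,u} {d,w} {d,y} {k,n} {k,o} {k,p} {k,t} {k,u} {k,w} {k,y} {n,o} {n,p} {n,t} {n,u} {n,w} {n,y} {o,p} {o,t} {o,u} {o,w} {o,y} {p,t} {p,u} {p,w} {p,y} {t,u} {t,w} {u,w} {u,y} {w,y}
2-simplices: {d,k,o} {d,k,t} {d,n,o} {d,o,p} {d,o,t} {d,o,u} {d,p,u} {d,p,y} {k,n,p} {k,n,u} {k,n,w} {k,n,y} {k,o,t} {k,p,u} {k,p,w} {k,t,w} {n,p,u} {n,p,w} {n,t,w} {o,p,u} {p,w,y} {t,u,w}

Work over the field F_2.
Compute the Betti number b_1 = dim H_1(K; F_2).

b_1=9

n_0=9 n_1=35 n_2=22  [Z2]
∂1: piv[dk,dn,do,dp,dt,du,dw,dy] rk=8  ker:kn,ko,kp,kt,ku,kw,ky,no,np,nt,nu,nw,ny,op,ot,ou,ow,oy,pt,pu,pw,py,tu,tw,uw,uy,wy
∂2: piv[dko,dkt,dno,dop,dot,dou,dpu,dpy,knp,knu,knw,kny,kpu,kpw,ktw,ntw,pwy,tuw] rk=18  ker:kot,npu,npw,opu
b_1=(35−8)−18=9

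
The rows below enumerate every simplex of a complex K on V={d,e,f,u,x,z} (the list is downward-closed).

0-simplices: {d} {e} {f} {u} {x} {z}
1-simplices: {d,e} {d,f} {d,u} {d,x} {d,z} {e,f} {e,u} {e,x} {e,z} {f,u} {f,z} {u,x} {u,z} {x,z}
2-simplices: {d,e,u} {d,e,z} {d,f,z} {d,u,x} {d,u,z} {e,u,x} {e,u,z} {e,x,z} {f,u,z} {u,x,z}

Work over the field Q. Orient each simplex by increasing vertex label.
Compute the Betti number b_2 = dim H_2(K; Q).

n_0=6 n_1=14 n_2=10  [Q]
∂1: piv[de,df,du,dx,dz] rk=5  ker:ef,eu,ex,ez,fu,fz,ux,uz,xz
∂2: piv[deu,dez,dfz,dux,duz,eux,exz,fuz] rk=8  ker:euz,uxz
b_2=(10−8)−0=2

b_2=2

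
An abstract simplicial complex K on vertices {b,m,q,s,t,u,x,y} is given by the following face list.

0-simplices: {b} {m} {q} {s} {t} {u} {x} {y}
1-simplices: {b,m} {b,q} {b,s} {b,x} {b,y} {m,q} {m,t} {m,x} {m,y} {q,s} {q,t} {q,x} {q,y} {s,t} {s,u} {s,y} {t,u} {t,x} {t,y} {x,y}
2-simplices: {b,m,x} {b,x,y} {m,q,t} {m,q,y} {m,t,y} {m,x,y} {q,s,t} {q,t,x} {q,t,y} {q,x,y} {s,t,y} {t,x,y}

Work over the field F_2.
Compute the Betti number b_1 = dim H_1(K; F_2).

b_1=3

n_0=8 n_1=20 n_2=12  [Z2]
∂1: piv[bm,bq,bs,bx,by,mt,su] rk=7  ker:mq,mx,my,qs,qt,qx,qy,st,sy,tu,tx,ty,xy
∂2: piv[bmx,bxy,mqt,mqy,mty,mxy,qst,qtx,qxy,sty] rk=10  ker:qty,txy
b_1=(20−7)−10=3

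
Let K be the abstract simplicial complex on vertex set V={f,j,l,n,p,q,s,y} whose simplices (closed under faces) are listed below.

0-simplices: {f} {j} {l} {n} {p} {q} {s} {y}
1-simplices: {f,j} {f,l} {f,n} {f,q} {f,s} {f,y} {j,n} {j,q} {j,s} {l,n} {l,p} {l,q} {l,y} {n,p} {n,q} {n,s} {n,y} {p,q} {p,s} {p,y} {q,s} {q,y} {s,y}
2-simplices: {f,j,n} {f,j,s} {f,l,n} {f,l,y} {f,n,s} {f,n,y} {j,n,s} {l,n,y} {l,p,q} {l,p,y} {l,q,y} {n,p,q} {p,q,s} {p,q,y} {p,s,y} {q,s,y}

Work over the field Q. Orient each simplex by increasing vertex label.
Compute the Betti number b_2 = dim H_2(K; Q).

n_0=8 n_1=23 n_2=16  [Q]
∂1: piv[fj,fl,fn,fq,fs,fy,lp] rk=7  ker:jn,jq,js,ln,lq,ly,np,nq,ns,ny,pq,ps,py,qs,qy,sy
∂2: piv[fjn,fjs,fln,fly,fns,fny,lpq,lpy,lqy,npq,pqs,psy] rk=12  ker:jns,lny,pqy,qsy
b_2=(16−12)−0=4

b_2=4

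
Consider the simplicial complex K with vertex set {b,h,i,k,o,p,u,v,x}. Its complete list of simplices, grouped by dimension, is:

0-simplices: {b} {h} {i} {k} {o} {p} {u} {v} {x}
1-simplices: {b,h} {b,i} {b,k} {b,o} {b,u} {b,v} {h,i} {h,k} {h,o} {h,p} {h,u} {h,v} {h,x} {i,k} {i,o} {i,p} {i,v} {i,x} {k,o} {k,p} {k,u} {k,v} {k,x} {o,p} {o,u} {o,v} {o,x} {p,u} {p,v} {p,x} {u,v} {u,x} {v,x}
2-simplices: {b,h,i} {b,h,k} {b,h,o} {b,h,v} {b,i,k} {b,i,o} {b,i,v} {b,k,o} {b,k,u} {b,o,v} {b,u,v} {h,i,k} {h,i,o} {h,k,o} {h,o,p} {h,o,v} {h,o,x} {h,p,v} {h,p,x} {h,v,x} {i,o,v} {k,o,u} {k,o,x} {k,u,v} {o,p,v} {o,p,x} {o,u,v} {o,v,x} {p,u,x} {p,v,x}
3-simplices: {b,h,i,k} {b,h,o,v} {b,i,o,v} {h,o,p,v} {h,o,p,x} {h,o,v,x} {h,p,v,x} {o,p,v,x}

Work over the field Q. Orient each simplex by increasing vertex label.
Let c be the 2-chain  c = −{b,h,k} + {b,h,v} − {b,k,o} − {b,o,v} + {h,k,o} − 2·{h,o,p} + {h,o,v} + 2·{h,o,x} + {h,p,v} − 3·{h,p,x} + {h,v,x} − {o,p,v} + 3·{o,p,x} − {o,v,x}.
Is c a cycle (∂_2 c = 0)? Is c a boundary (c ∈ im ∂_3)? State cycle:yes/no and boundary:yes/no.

n_0=9 n_1=33 n_2=30 n_3=8  [Q]
∂1: piv[bh,bi,bk,bo,bu,bv,hp,hx] rk=8  ker:hi,hk,ho,hu,hv,ik,io,ip,iv,ix,ko,kp,ku,kv,kx,op,ou,ov,ox,pu,pv,px,uv,ux,vx
∂2: piv[bhi,bhk,bho,bhv,bik,bio,biv,bko,bku,bov,buv,hop,hox,hpv,hpx,hvx,kou,kox,kuv,pux] rk=20  ker:hik,hio,hko,hov,iov,opv,opx,ouv,ovx,pvx
∂3: piv[bhik,bhov,biov,hopv,hopx,hovx,hpvx] rk=7  ker:opvx
∂2c = 0
c vs im∂3: residual ≠ 0 ⇒ not boundary

cycle:yes boundary:no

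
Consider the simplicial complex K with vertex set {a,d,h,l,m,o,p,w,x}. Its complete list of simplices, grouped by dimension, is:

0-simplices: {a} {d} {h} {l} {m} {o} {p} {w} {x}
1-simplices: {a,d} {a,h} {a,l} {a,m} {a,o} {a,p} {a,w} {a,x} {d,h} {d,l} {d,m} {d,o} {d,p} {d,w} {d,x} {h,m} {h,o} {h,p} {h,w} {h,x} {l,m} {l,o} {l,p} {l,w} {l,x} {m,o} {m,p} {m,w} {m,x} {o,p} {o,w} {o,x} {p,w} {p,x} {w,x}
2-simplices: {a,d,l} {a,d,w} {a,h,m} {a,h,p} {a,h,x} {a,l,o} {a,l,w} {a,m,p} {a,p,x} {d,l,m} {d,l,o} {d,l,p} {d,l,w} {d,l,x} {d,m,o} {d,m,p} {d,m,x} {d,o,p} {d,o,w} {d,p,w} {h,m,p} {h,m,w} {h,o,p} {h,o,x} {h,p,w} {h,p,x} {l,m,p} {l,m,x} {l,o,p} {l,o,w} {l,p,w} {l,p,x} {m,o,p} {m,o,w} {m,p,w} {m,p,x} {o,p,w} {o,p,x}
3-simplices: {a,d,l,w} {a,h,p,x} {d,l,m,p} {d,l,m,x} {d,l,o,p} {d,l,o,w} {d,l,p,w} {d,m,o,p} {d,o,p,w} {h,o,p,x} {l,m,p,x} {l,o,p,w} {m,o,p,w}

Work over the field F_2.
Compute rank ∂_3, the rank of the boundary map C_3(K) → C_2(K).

n_0=9 n_1=35 n_2=38 n_3=13  [Z2]
∂1: piv[ad,ah,al,am,ao,ap,aw,ax] rk=8  ker:dh,dl,dm,do,dp,dw,dx,hm,ho,hp,hw,hx,lm,lo,lp,lw,lx,mo,mp,mw,mx,op,ow,ox,pw,px,wx
∂2: piv[adl,adw,ahm,ahp,ahx,alo,alw,amp,apx,dlm,dlo,dlp,dlx,dmo,dmp,dmx,dop,dow,dpw,hmw,hop,hox,hpw,lpx] rk=24  ker:dlw,hmp,hpx,lmp,lmx,lop,low,lpw,mop,mow,mpw,mpx,opw,opx
∂3: piv[adlw,ahpx,dlmp,dlmx,dlop,dlow,dlpw,dmop,dopw,hopx,lmpx,mopw] rk=12  ker:lopw
rk∂_3=12

rank∂_3=12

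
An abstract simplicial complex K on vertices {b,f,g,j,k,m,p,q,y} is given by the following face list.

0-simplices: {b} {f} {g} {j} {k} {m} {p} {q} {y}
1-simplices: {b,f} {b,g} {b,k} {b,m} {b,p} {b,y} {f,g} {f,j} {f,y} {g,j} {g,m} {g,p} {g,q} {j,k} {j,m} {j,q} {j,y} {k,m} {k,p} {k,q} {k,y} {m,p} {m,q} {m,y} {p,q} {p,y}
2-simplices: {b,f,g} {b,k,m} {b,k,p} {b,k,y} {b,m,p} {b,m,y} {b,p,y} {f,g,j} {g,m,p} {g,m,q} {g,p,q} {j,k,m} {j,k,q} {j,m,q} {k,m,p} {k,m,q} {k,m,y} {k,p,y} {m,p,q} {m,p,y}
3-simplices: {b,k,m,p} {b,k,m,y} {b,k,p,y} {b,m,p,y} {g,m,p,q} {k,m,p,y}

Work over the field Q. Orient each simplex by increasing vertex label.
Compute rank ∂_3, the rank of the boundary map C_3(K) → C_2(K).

n_0=9 n_1=26 n_2=20 n_3=6  [Q]
∂1: piv[bf,bg,bk,bm,bp,by,fj,gq] rk=8  ker:fg,fy,gj,gm,gp,jk,jm,jq,jy,km,kp,kq,ky,mp,mq,my,pq,py
∂2: piv[bfg,bkm,bkp,bky,bmp,bmy,bpy,fgj,gmp,gmq,gpq,jkm,jkq,jmq] rk=14  ker:kmp,kmq,kmy,kpy,mpq,mpy
∂3: piv[bkmp,bkmy,bkpy,bmpy,gmpq] rk=5  ker:kmpy
rk∂_3=5

rank∂_3=5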